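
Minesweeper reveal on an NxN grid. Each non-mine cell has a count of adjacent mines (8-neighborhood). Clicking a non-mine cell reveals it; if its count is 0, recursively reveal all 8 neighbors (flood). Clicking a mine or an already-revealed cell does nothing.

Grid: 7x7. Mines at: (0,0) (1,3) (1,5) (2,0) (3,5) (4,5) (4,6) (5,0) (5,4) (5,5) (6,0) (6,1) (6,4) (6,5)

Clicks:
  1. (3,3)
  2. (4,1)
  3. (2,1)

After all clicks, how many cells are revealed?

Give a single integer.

Answer: 15

Derivation:
Click 1 (3,3) count=0: revealed 15 new [(2,1) (2,2) (2,3) (2,4) (3,1) (3,2) (3,3) (3,4) (4,1) (4,2) (4,3) (4,4) (5,1) (5,2) (5,3)] -> total=15
Click 2 (4,1) count=1: revealed 0 new [(none)] -> total=15
Click 3 (2,1) count=1: revealed 0 new [(none)] -> total=15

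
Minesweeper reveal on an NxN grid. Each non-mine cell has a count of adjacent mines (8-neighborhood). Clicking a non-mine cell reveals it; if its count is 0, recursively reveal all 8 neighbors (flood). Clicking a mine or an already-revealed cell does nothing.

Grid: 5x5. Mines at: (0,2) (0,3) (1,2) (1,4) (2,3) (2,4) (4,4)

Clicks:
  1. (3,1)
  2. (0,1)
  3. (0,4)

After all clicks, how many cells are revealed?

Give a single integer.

Click 1 (3,1) count=0: revealed 15 new [(0,0) (0,1) (1,0) (1,1) (2,0) (2,1) (2,2) (3,0) (3,1) (3,2) (3,3) (4,0) (4,1) (4,2) (4,3)] -> total=15
Click 2 (0,1) count=2: revealed 0 new [(none)] -> total=15
Click 3 (0,4) count=2: revealed 1 new [(0,4)] -> total=16

Answer: 16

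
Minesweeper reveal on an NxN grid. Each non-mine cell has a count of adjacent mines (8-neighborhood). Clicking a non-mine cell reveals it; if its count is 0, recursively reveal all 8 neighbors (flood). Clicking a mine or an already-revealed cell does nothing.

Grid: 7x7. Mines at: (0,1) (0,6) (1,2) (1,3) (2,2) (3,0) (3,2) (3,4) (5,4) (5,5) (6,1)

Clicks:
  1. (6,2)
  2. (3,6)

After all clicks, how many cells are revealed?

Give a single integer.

Click 1 (6,2) count=1: revealed 1 new [(6,2)] -> total=1
Click 2 (3,6) count=0: revealed 8 new [(1,5) (1,6) (2,5) (2,6) (3,5) (3,6) (4,5) (4,6)] -> total=9

Answer: 9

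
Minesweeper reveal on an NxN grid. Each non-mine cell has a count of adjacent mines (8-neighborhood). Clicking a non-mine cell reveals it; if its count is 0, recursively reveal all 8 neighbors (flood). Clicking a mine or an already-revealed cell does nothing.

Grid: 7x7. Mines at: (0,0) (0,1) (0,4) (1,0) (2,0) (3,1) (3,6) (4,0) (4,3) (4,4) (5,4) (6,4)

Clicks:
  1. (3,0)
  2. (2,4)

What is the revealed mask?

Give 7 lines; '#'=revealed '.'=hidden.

Click 1 (3,0) count=3: revealed 1 new [(3,0)] -> total=1
Click 2 (2,4) count=0: revealed 12 new [(1,2) (1,3) (1,4) (1,5) (2,2) (2,3) (2,4) (2,5) (3,2) (3,3) (3,4) (3,5)] -> total=13

Answer: .......
..####.
..####.
#.####.
.......
.......
.......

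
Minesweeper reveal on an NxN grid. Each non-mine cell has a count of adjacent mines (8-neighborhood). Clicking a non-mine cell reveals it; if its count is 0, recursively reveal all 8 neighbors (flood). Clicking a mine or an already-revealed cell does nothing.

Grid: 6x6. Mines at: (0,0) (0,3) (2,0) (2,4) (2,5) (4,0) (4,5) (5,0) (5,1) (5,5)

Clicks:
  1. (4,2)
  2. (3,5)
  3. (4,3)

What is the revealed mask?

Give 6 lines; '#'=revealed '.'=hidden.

Click 1 (4,2) count=1: revealed 1 new [(4,2)] -> total=1
Click 2 (3,5) count=3: revealed 1 new [(3,5)] -> total=2
Click 3 (4,3) count=0: revealed 16 new [(1,1) (1,2) (1,3) (2,1) (2,2) (2,3) (3,1) (3,2) (3,3) (3,4) (4,1) (4,3) (4,4) (5,2) (5,3) (5,4)] -> total=18

Answer: ......
.###..
.###..
.#####
.####.
..###.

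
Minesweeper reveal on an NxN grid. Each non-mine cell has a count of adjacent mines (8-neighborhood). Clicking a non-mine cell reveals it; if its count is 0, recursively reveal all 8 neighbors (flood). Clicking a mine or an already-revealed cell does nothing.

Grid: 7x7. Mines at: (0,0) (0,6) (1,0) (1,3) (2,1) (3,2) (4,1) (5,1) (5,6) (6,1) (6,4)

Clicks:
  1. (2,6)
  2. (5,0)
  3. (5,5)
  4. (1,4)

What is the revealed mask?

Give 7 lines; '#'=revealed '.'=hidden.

Click 1 (2,6) count=0: revealed 18 new [(1,4) (1,5) (1,6) (2,3) (2,4) (2,5) (2,6) (3,3) (3,4) (3,5) (3,6) (4,3) (4,4) (4,5) (4,6) (5,3) (5,4) (5,5)] -> total=18
Click 2 (5,0) count=3: revealed 1 new [(5,0)] -> total=19
Click 3 (5,5) count=2: revealed 0 new [(none)] -> total=19
Click 4 (1,4) count=1: revealed 0 new [(none)] -> total=19

Answer: .......
....###
...####
...####
...####
#..###.
.......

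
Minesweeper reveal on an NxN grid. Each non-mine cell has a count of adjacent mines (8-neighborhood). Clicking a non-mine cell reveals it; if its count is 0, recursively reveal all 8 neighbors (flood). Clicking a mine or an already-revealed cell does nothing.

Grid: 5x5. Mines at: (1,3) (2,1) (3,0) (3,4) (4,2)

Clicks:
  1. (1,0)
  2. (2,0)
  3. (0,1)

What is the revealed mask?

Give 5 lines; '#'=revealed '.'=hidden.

Click 1 (1,0) count=1: revealed 1 new [(1,0)] -> total=1
Click 2 (2,0) count=2: revealed 1 new [(2,0)] -> total=2
Click 3 (0,1) count=0: revealed 5 new [(0,0) (0,1) (0,2) (1,1) (1,2)] -> total=7

Answer: ###..
###..
#....
.....
.....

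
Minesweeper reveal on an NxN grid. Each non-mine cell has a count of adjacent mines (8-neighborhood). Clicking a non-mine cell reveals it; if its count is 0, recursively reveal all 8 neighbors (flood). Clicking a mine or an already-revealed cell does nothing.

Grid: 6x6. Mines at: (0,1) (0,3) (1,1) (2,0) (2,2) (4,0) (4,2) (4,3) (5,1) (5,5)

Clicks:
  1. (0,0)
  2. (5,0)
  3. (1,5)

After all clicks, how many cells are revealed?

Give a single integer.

Click 1 (0,0) count=2: revealed 1 new [(0,0)] -> total=1
Click 2 (5,0) count=2: revealed 1 new [(5,0)] -> total=2
Click 3 (1,5) count=0: revealed 13 new [(0,4) (0,5) (1,3) (1,4) (1,5) (2,3) (2,4) (2,5) (3,3) (3,4) (3,5) (4,4) (4,5)] -> total=15

Answer: 15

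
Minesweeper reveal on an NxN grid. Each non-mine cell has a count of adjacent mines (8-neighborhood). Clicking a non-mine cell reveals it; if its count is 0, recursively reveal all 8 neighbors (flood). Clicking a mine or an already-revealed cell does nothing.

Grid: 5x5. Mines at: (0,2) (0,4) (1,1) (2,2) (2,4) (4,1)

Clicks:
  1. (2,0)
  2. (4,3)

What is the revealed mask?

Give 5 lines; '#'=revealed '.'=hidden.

Click 1 (2,0) count=1: revealed 1 new [(2,0)] -> total=1
Click 2 (4,3) count=0: revealed 6 new [(3,2) (3,3) (3,4) (4,2) (4,3) (4,4)] -> total=7

Answer: .....
.....
#....
..###
..###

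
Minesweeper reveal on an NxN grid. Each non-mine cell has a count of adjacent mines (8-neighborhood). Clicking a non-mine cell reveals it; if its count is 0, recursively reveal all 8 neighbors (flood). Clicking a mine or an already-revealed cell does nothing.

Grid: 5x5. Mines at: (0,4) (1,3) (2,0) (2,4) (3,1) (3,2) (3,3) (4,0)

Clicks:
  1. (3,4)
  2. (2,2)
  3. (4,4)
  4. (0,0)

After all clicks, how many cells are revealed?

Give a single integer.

Click 1 (3,4) count=2: revealed 1 new [(3,4)] -> total=1
Click 2 (2,2) count=4: revealed 1 new [(2,2)] -> total=2
Click 3 (4,4) count=1: revealed 1 new [(4,4)] -> total=3
Click 4 (0,0) count=0: revealed 6 new [(0,0) (0,1) (0,2) (1,0) (1,1) (1,2)] -> total=9

Answer: 9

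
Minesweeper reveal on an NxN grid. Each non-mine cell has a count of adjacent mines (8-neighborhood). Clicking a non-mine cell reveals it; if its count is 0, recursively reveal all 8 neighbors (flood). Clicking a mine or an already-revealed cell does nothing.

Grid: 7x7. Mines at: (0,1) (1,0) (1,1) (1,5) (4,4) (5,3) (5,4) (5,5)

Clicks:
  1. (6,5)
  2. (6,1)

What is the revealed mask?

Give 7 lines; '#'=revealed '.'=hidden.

Answer: ..###..
..###..
#####..
#####..
####...
###....
###..#.

Derivation:
Click 1 (6,5) count=2: revealed 1 new [(6,5)] -> total=1
Click 2 (6,1) count=0: revealed 26 new [(0,2) (0,3) (0,4) (1,2) (1,3) (1,4) (2,0) (2,1) (2,2) (2,3) (2,4) (3,0) (3,1) (3,2) (3,3) (3,4) (4,0) (4,1) (4,2) (4,3) (5,0) (5,1) (5,2) (6,0) (6,1) (6,2)] -> total=27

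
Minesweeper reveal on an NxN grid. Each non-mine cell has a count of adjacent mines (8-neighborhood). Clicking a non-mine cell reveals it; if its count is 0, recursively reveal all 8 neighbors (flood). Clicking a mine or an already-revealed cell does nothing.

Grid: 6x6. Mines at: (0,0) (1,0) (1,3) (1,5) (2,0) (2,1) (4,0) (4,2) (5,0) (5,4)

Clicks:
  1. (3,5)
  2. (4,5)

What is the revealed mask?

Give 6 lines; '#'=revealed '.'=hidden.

Answer: ......
......
...###
...###
...###
......

Derivation:
Click 1 (3,5) count=0: revealed 9 new [(2,3) (2,4) (2,5) (3,3) (3,4) (3,5) (4,3) (4,4) (4,5)] -> total=9
Click 2 (4,5) count=1: revealed 0 new [(none)] -> total=9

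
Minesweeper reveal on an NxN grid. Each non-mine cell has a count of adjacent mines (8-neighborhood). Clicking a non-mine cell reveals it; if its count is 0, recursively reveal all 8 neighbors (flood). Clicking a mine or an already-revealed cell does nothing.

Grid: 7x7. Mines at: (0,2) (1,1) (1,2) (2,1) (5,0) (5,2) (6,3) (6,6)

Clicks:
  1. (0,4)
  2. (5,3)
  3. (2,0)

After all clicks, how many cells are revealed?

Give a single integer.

Answer: 28

Derivation:
Click 1 (0,4) count=0: revealed 27 new [(0,3) (0,4) (0,5) (0,6) (1,3) (1,4) (1,5) (1,6) (2,2) (2,3) (2,4) (2,5) (2,6) (3,2) (3,3) (3,4) (3,5) (3,6) (4,2) (4,3) (4,4) (4,5) (4,6) (5,3) (5,4) (5,5) (5,6)] -> total=27
Click 2 (5,3) count=2: revealed 0 new [(none)] -> total=27
Click 3 (2,0) count=2: revealed 1 new [(2,0)] -> total=28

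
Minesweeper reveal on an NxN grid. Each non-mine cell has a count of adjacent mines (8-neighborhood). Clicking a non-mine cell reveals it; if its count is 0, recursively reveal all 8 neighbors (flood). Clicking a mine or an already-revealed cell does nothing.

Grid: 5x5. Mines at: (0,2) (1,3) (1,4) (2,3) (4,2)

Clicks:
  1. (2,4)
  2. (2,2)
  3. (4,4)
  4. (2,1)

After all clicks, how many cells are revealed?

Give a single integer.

Answer: 18

Derivation:
Click 1 (2,4) count=3: revealed 1 new [(2,4)] -> total=1
Click 2 (2,2) count=2: revealed 1 new [(2,2)] -> total=2
Click 3 (4,4) count=0: revealed 4 new [(3,3) (3,4) (4,3) (4,4)] -> total=6
Click 4 (2,1) count=0: revealed 12 new [(0,0) (0,1) (1,0) (1,1) (1,2) (2,0) (2,1) (3,0) (3,1) (3,2) (4,0) (4,1)] -> total=18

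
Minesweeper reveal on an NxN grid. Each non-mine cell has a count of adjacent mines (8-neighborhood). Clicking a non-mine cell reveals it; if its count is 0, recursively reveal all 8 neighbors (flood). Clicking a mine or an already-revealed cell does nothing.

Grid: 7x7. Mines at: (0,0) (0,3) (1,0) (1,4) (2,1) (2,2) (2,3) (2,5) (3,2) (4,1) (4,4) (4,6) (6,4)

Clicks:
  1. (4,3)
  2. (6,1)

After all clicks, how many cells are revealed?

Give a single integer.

Answer: 9

Derivation:
Click 1 (4,3) count=2: revealed 1 new [(4,3)] -> total=1
Click 2 (6,1) count=0: revealed 8 new [(5,0) (5,1) (5,2) (5,3) (6,0) (6,1) (6,2) (6,3)] -> total=9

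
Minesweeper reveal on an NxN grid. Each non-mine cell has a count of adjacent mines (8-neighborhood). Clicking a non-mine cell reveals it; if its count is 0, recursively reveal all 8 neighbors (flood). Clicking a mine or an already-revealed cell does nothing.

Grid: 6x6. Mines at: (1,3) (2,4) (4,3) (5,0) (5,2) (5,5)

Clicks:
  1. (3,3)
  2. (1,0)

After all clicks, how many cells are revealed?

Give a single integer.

Click 1 (3,3) count=2: revealed 1 new [(3,3)] -> total=1
Click 2 (1,0) count=0: revealed 15 new [(0,0) (0,1) (0,2) (1,0) (1,1) (1,2) (2,0) (2,1) (2,2) (3,0) (3,1) (3,2) (4,0) (4,1) (4,2)] -> total=16

Answer: 16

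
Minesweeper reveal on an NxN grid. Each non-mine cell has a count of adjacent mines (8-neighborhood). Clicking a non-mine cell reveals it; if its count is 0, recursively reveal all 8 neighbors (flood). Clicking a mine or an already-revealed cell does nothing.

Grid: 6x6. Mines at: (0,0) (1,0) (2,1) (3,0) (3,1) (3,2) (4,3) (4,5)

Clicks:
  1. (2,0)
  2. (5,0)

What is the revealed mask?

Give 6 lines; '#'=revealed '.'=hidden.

Click 1 (2,0) count=4: revealed 1 new [(2,0)] -> total=1
Click 2 (5,0) count=0: revealed 6 new [(4,0) (4,1) (4,2) (5,0) (5,1) (5,2)] -> total=7

Answer: ......
......
#.....
......
###...
###...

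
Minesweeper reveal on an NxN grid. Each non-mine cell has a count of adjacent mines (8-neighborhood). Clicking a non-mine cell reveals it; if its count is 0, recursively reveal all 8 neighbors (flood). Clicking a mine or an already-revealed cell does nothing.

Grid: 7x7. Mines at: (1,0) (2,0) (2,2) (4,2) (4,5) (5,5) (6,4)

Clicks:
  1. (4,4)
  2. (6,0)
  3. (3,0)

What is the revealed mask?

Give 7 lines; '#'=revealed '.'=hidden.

Answer: .......
.......
.......
##.....
##..#..
####...
####...

Derivation:
Click 1 (4,4) count=2: revealed 1 new [(4,4)] -> total=1
Click 2 (6,0) count=0: revealed 12 new [(3,0) (3,1) (4,0) (4,1) (5,0) (5,1) (5,2) (5,3) (6,0) (6,1) (6,2) (6,3)] -> total=13
Click 3 (3,0) count=1: revealed 0 new [(none)] -> total=13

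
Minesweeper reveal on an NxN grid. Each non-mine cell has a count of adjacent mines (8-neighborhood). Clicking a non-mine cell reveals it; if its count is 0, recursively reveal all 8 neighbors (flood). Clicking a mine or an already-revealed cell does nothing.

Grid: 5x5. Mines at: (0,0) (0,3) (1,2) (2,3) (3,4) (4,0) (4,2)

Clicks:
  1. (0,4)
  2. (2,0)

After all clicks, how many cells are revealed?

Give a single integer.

Click 1 (0,4) count=1: revealed 1 new [(0,4)] -> total=1
Click 2 (2,0) count=0: revealed 6 new [(1,0) (1,1) (2,0) (2,1) (3,0) (3,1)] -> total=7

Answer: 7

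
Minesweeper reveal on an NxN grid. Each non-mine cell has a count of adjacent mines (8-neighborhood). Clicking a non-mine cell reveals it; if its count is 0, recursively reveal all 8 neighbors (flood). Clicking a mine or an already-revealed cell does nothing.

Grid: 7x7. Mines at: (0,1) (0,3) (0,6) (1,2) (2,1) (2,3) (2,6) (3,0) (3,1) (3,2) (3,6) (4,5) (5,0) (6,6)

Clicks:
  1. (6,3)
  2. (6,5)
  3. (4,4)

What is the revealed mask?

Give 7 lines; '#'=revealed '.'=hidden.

Click 1 (6,3) count=0: revealed 14 new [(4,1) (4,2) (4,3) (4,4) (5,1) (5,2) (5,3) (5,4) (5,5) (6,1) (6,2) (6,3) (6,4) (6,5)] -> total=14
Click 2 (6,5) count=1: revealed 0 new [(none)] -> total=14
Click 3 (4,4) count=1: revealed 0 new [(none)] -> total=14

Answer: .......
.......
.......
.......
.####..
.#####.
.#####.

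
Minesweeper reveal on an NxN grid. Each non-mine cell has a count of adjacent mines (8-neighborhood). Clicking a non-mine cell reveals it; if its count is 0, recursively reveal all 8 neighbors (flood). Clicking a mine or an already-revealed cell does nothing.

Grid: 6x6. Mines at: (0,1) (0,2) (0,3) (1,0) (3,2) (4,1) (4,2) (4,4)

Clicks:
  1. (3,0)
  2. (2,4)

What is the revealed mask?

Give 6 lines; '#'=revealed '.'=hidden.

Click 1 (3,0) count=1: revealed 1 new [(3,0)] -> total=1
Click 2 (2,4) count=0: revealed 11 new [(0,4) (0,5) (1,3) (1,4) (1,5) (2,3) (2,4) (2,5) (3,3) (3,4) (3,5)] -> total=12

Answer: ....##
...###
...###
#..###
......
......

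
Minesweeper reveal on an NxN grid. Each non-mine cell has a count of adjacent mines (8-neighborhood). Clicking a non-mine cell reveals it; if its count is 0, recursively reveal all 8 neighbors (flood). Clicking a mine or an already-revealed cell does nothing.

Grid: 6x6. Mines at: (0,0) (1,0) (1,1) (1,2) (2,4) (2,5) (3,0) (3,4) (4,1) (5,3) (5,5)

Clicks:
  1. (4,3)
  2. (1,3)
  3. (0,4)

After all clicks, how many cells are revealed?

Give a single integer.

Answer: 7

Derivation:
Click 1 (4,3) count=2: revealed 1 new [(4,3)] -> total=1
Click 2 (1,3) count=2: revealed 1 new [(1,3)] -> total=2
Click 3 (0,4) count=0: revealed 5 new [(0,3) (0,4) (0,5) (1,4) (1,5)] -> total=7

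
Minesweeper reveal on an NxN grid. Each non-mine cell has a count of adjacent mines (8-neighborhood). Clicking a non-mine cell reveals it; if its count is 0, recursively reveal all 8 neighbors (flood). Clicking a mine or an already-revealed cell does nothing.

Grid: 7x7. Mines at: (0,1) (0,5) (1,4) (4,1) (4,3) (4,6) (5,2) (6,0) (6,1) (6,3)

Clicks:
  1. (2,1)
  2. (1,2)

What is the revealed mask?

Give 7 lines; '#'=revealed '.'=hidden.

Answer: .......
####...
####...
####...
.......
.......
.......

Derivation:
Click 1 (2,1) count=0: revealed 12 new [(1,0) (1,1) (1,2) (1,3) (2,0) (2,1) (2,2) (2,3) (3,0) (3,1) (3,2) (3,3)] -> total=12
Click 2 (1,2) count=1: revealed 0 new [(none)] -> total=12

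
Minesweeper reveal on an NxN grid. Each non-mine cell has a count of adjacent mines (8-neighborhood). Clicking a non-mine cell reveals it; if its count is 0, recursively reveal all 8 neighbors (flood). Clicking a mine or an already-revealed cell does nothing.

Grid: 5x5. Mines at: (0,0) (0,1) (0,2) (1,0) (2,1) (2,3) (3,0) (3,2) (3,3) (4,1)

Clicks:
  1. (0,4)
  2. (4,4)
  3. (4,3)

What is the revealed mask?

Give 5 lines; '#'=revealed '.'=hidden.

Click 1 (0,4) count=0: revealed 4 new [(0,3) (0,4) (1,3) (1,4)] -> total=4
Click 2 (4,4) count=1: revealed 1 new [(4,4)] -> total=5
Click 3 (4,3) count=2: revealed 1 new [(4,3)] -> total=6

Answer: ...##
...##
.....
.....
...##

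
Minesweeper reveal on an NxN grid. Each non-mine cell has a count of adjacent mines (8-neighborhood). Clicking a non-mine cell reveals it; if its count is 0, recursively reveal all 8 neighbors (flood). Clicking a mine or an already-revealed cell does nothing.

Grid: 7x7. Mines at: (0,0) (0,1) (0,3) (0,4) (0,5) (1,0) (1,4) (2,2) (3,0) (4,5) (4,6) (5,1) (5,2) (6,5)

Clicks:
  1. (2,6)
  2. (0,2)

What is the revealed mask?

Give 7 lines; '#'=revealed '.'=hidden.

Answer: ..#....
.....##
.....##
.....##
.......
.......
.......

Derivation:
Click 1 (2,6) count=0: revealed 6 new [(1,5) (1,6) (2,5) (2,6) (3,5) (3,6)] -> total=6
Click 2 (0,2) count=2: revealed 1 new [(0,2)] -> total=7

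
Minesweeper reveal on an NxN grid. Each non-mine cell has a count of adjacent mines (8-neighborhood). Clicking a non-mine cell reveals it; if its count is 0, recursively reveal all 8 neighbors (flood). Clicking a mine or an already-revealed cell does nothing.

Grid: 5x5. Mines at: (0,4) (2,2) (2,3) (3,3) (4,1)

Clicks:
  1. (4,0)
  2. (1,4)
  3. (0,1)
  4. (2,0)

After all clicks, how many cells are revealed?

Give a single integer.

Answer: 14

Derivation:
Click 1 (4,0) count=1: revealed 1 new [(4,0)] -> total=1
Click 2 (1,4) count=2: revealed 1 new [(1,4)] -> total=2
Click 3 (0,1) count=0: revealed 12 new [(0,0) (0,1) (0,2) (0,3) (1,0) (1,1) (1,2) (1,3) (2,0) (2,1) (3,0) (3,1)] -> total=14
Click 4 (2,0) count=0: revealed 0 new [(none)] -> total=14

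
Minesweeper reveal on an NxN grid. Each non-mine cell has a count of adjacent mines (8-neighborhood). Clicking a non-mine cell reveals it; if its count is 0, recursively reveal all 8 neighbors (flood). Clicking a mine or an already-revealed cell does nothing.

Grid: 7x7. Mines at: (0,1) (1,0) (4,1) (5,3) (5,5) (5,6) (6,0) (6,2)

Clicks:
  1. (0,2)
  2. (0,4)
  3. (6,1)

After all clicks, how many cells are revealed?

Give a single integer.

Answer: 29

Derivation:
Click 1 (0,2) count=1: revealed 1 new [(0,2)] -> total=1
Click 2 (0,4) count=0: revealed 27 new [(0,3) (0,4) (0,5) (0,6) (1,1) (1,2) (1,3) (1,4) (1,5) (1,6) (2,1) (2,2) (2,3) (2,4) (2,5) (2,6) (3,1) (3,2) (3,3) (3,4) (3,5) (3,6) (4,2) (4,3) (4,4) (4,5) (4,6)] -> total=28
Click 3 (6,1) count=2: revealed 1 new [(6,1)] -> total=29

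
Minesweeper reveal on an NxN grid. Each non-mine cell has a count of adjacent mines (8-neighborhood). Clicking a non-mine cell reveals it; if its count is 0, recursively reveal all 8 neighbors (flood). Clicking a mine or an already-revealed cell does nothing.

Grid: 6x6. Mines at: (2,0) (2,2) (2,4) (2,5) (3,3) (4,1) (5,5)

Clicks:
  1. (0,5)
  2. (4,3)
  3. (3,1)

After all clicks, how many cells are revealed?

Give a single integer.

Click 1 (0,5) count=0: revealed 12 new [(0,0) (0,1) (0,2) (0,3) (0,4) (0,5) (1,0) (1,1) (1,2) (1,3) (1,4) (1,5)] -> total=12
Click 2 (4,3) count=1: revealed 1 new [(4,3)] -> total=13
Click 3 (3,1) count=3: revealed 1 new [(3,1)] -> total=14

Answer: 14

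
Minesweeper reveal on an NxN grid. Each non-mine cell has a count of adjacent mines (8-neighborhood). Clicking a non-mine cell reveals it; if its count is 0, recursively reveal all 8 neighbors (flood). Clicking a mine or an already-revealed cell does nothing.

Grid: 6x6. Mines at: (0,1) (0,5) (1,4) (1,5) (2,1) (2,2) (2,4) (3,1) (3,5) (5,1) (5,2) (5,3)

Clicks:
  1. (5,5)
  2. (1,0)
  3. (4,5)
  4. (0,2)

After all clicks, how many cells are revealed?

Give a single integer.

Answer: 6

Derivation:
Click 1 (5,5) count=0: revealed 4 new [(4,4) (4,5) (5,4) (5,5)] -> total=4
Click 2 (1,0) count=2: revealed 1 new [(1,0)] -> total=5
Click 3 (4,5) count=1: revealed 0 new [(none)] -> total=5
Click 4 (0,2) count=1: revealed 1 new [(0,2)] -> total=6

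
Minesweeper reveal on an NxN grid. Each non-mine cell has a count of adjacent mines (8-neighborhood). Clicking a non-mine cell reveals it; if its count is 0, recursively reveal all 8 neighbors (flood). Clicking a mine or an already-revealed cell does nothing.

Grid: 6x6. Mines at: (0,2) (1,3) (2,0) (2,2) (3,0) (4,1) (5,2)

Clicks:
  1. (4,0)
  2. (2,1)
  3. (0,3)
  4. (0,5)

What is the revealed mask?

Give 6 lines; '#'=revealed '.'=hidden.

Click 1 (4,0) count=2: revealed 1 new [(4,0)] -> total=1
Click 2 (2,1) count=3: revealed 1 new [(2,1)] -> total=2
Click 3 (0,3) count=2: revealed 1 new [(0,3)] -> total=3
Click 4 (0,5) count=0: revealed 16 new [(0,4) (0,5) (1,4) (1,5) (2,3) (2,4) (2,5) (3,3) (3,4) (3,5) (4,3) (4,4) (4,5) (5,3) (5,4) (5,5)] -> total=19

Answer: ...###
....##
.#.###
...###
#..###
...###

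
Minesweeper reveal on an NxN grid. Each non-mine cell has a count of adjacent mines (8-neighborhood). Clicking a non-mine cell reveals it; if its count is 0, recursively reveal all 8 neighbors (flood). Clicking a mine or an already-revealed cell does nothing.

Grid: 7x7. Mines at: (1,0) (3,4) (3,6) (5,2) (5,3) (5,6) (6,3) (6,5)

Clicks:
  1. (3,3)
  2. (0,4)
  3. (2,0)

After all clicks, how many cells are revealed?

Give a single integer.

Answer: 31

Derivation:
Click 1 (3,3) count=1: revealed 1 new [(3,3)] -> total=1
Click 2 (0,4) count=0: revealed 30 new [(0,1) (0,2) (0,3) (0,4) (0,5) (0,6) (1,1) (1,2) (1,3) (1,4) (1,5) (1,6) (2,0) (2,1) (2,2) (2,3) (2,4) (2,5) (2,6) (3,0) (3,1) (3,2) (4,0) (4,1) (4,2) (4,3) (5,0) (5,1) (6,0) (6,1)] -> total=31
Click 3 (2,0) count=1: revealed 0 new [(none)] -> total=31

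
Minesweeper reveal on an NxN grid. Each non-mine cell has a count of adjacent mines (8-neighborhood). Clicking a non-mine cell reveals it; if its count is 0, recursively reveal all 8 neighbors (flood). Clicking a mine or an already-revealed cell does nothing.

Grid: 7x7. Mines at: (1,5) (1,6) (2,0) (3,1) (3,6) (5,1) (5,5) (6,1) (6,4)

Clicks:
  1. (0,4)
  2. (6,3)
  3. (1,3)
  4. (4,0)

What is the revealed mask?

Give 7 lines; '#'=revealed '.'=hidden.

Answer: #####..
#####..
.#####.
..####.
#.####.
..###..
...#...

Derivation:
Click 1 (0,4) count=1: revealed 1 new [(0,4)] -> total=1
Click 2 (6,3) count=1: revealed 1 new [(6,3)] -> total=2
Click 3 (1,3) count=0: revealed 25 new [(0,0) (0,1) (0,2) (0,3) (1,0) (1,1) (1,2) (1,3) (1,4) (2,1) (2,2) (2,3) (2,4) (2,5) (3,2) (3,3) (3,4) (3,5) (4,2) (4,3) (4,4) (4,5) (5,2) (5,3) (5,4)] -> total=27
Click 4 (4,0) count=2: revealed 1 new [(4,0)] -> total=28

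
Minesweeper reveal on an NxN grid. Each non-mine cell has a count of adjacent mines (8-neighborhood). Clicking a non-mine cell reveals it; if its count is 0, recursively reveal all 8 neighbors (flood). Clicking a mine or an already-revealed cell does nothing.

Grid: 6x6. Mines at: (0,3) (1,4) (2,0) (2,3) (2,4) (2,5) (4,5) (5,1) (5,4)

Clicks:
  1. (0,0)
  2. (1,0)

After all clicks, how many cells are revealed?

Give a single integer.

Answer: 6

Derivation:
Click 1 (0,0) count=0: revealed 6 new [(0,0) (0,1) (0,2) (1,0) (1,1) (1,2)] -> total=6
Click 2 (1,0) count=1: revealed 0 new [(none)] -> total=6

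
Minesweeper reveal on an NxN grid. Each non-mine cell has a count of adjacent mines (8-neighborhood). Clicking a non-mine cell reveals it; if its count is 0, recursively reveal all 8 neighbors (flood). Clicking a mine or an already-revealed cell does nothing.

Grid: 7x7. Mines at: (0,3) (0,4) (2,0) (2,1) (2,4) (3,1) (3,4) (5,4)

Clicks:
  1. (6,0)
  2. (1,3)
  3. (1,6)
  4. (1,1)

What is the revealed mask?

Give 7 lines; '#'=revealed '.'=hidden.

Answer: .....##
.#.#.##
.....##
.....##
####.##
####.##
####.##

Derivation:
Click 1 (6,0) count=0: revealed 12 new [(4,0) (4,1) (4,2) (4,3) (5,0) (5,1) (5,2) (5,3) (6,0) (6,1) (6,2) (6,3)] -> total=12
Click 2 (1,3) count=3: revealed 1 new [(1,3)] -> total=13
Click 3 (1,6) count=0: revealed 14 new [(0,5) (0,6) (1,5) (1,6) (2,5) (2,6) (3,5) (3,6) (4,5) (4,6) (5,5) (5,6) (6,5) (6,6)] -> total=27
Click 4 (1,1) count=2: revealed 1 new [(1,1)] -> total=28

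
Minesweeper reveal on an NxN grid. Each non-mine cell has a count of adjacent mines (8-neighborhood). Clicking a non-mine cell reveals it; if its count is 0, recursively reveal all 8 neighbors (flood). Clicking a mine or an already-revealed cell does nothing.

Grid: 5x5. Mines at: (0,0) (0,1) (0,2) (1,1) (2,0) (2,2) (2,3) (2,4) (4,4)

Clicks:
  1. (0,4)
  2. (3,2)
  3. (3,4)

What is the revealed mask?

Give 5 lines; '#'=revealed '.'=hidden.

Answer: ...##
...##
.....
..#.#
.....

Derivation:
Click 1 (0,4) count=0: revealed 4 new [(0,3) (0,4) (1,3) (1,4)] -> total=4
Click 2 (3,2) count=2: revealed 1 new [(3,2)] -> total=5
Click 3 (3,4) count=3: revealed 1 new [(3,4)] -> total=6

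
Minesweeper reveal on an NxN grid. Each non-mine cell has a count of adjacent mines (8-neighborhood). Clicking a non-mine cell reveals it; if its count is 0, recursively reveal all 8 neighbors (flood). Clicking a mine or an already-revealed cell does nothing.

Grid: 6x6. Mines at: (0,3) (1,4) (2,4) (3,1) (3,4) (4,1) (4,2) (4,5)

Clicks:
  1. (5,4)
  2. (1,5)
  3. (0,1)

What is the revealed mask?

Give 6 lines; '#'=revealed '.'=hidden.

Click 1 (5,4) count=1: revealed 1 new [(5,4)] -> total=1
Click 2 (1,5) count=2: revealed 1 new [(1,5)] -> total=2
Click 3 (0,1) count=0: revealed 9 new [(0,0) (0,1) (0,2) (1,0) (1,1) (1,2) (2,0) (2,1) (2,2)] -> total=11

Answer: ###...
###..#
###...
......
......
....#.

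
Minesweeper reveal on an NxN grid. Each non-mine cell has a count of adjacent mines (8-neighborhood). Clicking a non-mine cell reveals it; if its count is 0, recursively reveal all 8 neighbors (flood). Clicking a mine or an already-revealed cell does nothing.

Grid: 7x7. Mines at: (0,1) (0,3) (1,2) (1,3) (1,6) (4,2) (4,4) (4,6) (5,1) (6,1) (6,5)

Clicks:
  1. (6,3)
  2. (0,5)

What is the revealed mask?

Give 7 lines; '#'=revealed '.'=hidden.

Click 1 (6,3) count=0: revealed 6 new [(5,2) (5,3) (5,4) (6,2) (6,3) (6,4)] -> total=6
Click 2 (0,5) count=1: revealed 1 new [(0,5)] -> total=7

Answer: .....#.
.......
.......
.......
.......
..###..
..###..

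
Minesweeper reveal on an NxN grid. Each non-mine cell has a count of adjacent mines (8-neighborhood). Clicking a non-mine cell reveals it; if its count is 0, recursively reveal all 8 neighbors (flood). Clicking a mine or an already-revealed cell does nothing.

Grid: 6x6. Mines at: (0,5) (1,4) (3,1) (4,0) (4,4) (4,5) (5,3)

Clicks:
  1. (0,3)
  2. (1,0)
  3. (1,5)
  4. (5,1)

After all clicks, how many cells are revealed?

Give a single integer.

Click 1 (0,3) count=1: revealed 1 new [(0,3)] -> total=1
Click 2 (1,0) count=0: revealed 11 new [(0,0) (0,1) (0,2) (1,0) (1,1) (1,2) (1,3) (2,0) (2,1) (2,2) (2,3)] -> total=12
Click 3 (1,5) count=2: revealed 1 new [(1,5)] -> total=13
Click 4 (5,1) count=1: revealed 1 new [(5,1)] -> total=14

Answer: 14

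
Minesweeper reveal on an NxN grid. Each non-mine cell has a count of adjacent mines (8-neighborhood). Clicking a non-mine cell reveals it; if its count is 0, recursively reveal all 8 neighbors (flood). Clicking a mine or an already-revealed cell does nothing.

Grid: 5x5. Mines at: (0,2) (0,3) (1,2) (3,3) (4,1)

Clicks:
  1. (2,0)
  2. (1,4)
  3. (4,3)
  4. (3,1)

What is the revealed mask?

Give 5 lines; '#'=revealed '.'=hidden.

Answer: ##...
##..#
##...
##...
...#.

Derivation:
Click 1 (2,0) count=0: revealed 8 new [(0,0) (0,1) (1,0) (1,1) (2,0) (2,1) (3,0) (3,1)] -> total=8
Click 2 (1,4) count=1: revealed 1 new [(1,4)] -> total=9
Click 3 (4,3) count=1: revealed 1 new [(4,3)] -> total=10
Click 4 (3,1) count=1: revealed 0 new [(none)] -> total=10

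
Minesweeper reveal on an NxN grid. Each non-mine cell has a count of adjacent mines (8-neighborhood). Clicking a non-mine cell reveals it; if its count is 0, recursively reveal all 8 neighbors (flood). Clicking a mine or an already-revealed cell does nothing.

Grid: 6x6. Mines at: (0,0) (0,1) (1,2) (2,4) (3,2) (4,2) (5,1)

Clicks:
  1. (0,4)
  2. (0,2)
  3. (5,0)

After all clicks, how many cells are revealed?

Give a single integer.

Click 1 (0,4) count=0: revealed 6 new [(0,3) (0,4) (0,5) (1,3) (1,4) (1,5)] -> total=6
Click 2 (0,2) count=2: revealed 1 new [(0,2)] -> total=7
Click 3 (5,0) count=1: revealed 1 new [(5,0)] -> total=8

Answer: 8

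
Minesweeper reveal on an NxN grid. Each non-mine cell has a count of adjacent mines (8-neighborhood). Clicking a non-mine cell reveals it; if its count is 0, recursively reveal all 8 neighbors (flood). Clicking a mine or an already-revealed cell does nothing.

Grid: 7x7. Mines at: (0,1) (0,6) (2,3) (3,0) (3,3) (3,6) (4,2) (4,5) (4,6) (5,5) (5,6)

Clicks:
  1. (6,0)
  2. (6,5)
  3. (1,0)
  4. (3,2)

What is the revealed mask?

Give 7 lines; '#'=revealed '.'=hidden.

Click 1 (6,0) count=0: revealed 12 new [(4,0) (4,1) (5,0) (5,1) (5,2) (5,3) (5,4) (6,0) (6,1) (6,2) (6,3) (6,4)] -> total=12
Click 2 (6,5) count=2: revealed 1 new [(6,5)] -> total=13
Click 3 (1,0) count=1: revealed 1 new [(1,0)] -> total=14
Click 4 (3,2) count=3: revealed 1 new [(3,2)] -> total=15

Answer: .......
#......
.......
..#....
##.....
#####..
######.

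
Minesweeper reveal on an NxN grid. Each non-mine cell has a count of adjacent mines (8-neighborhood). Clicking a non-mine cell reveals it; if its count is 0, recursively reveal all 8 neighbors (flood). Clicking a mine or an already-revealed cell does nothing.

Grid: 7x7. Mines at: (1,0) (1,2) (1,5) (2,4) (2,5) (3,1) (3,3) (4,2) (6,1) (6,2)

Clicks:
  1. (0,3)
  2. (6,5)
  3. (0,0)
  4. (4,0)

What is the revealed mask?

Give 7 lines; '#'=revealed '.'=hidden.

Click 1 (0,3) count=1: revealed 1 new [(0,3)] -> total=1
Click 2 (6,5) count=0: revealed 15 new [(3,4) (3,5) (3,6) (4,3) (4,4) (4,5) (4,6) (5,3) (5,4) (5,5) (5,6) (6,3) (6,4) (6,5) (6,6)] -> total=16
Click 3 (0,0) count=1: revealed 1 new [(0,0)] -> total=17
Click 4 (4,0) count=1: revealed 1 new [(4,0)] -> total=18

Answer: #..#...
.......
.......
....###
#..####
...####
...####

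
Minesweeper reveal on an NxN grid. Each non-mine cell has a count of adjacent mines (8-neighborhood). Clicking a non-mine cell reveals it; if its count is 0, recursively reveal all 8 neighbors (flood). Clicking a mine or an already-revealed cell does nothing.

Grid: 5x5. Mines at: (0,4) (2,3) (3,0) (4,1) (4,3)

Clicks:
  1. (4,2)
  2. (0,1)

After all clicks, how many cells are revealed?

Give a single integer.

Click 1 (4,2) count=2: revealed 1 new [(4,2)] -> total=1
Click 2 (0,1) count=0: revealed 11 new [(0,0) (0,1) (0,2) (0,3) (1,0) (1,1) (1,2) (1,3) (2,0) (2,1) (2,2)] -> total=12

Answer: 12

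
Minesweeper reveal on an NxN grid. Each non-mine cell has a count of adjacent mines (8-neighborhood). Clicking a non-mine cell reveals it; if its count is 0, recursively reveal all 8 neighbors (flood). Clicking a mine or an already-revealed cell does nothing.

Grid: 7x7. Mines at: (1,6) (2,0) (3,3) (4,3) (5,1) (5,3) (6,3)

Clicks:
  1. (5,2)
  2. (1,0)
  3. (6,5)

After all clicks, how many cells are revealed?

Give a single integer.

Click 1 (5,2) count=4: revealed 1 new [(5,2)] -> total=1
Click 2 (1,0) count=1: revealed 1 new [(1,0)] -> total=2
Click 3 (6,5) count=0: revealed 15 new [(2,4) (2,5) (2,6) (3,4) (3,5) (3,6) (4,4) (4,5) (4,6) (5,4) (5,5) (5,6) (6,4) (6,5) (6,6)] -> total=17

Answer: 17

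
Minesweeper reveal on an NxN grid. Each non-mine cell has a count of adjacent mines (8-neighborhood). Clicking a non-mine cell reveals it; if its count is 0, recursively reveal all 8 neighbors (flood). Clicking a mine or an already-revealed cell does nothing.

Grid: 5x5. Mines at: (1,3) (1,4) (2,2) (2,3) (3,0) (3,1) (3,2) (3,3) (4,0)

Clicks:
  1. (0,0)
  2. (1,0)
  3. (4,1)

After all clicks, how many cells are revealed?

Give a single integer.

Answer: 9

Derivation:
Click 1 (0,0) count=0: revealed 8 new [(0,0) (0,1) (0,2) (1,0) (1,1) (1,2) (2,0) (2,1)] -> total=8
Click 2 (1,0) count=0: revealed 0 new [(none)] -> total=8
Click 3 (4,1) count=4: revealed 1 new [(4,1)] -> total=9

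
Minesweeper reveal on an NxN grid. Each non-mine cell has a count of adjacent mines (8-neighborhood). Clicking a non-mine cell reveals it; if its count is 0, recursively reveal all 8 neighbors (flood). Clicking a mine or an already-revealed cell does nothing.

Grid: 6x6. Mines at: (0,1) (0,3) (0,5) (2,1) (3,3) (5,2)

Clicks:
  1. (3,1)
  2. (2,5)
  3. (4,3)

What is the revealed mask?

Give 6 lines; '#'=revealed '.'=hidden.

Click 1 (3,1) count=1: revealed 1 new [(3,1)] -> total=1
Click 2 (2,5) count=0: revealed 12 new [(1,4) (1,5) (2,4) (2,5) (3,4) (3,5) (4,3) (4,4) (4,5) (5,3) (5,4) (5,5)] -> total=13
Click 3 (4,3) count=2: revealed 0 new [(none)] -> total=13

Answer: ......
....##
....##
.#..##
...###
...###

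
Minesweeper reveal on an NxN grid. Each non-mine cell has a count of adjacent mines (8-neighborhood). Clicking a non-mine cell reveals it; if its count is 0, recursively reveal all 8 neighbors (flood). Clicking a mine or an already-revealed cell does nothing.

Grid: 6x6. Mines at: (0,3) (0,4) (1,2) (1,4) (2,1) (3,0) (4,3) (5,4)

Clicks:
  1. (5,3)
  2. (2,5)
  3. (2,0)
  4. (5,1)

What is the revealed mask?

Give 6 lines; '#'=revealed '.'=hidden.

Click 1 (5,3) count=2: revealed 1 new [(5,3)] -> total=1
Click 2 (2,5) count=1: revealed 1 new [(2,5)] -> total=2
Click 3 (2,0) count=2: revealed 1 new [(2,0)] -> total=3
Click 4 (5,1) count=0: revealed 6 new [(4,0) (4,1) (4,2) (5,0) (5,1) (5,2)] -> total=9

Answer: ......
......
#....#
......
###...
####..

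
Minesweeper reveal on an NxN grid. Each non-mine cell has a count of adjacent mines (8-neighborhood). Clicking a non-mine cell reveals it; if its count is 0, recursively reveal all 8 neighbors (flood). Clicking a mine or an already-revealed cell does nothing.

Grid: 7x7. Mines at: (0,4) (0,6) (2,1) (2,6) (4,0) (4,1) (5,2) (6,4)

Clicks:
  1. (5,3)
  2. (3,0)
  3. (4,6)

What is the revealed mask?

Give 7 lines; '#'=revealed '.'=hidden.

Answer: .......
..####.
..####.
#.#####
..#####
...####
.....##

Derivation:
Click 1 (5,3) count=2: revealed 1 new [(5,3)] -> total=1
Click 2 (3,0) count=3: revealed 1 new [(3,0)] -> total=2
Click 3 (4,6) count=0: revealed 23 new [(1,2) (1,3) (1,4) (1,5) (2,2) (2,3) (2,4) (2,5) (3,2) (3,3) (3,4) (3,5) (3,6) (4,2) (4,3) (4,4) (4,5) (4,6) (5,4) (5,5) (5,6) (6,5) (6,6)] -> total=25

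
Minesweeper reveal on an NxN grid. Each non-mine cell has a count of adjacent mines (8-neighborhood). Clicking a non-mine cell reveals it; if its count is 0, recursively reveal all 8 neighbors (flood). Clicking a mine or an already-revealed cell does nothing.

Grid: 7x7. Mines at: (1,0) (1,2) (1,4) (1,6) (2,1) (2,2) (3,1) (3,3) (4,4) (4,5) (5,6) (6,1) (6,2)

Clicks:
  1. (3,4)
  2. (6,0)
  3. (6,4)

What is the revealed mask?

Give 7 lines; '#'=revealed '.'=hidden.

Click 1 (3,4) count=3: revealed 1 new [(3,4)] -> total=1
Click 2 (6,0) count=1: revealed 1 new [(6,0)] -> total=2
Click 3 (6,4) count=0: revealed 6 new [(5,3) (5,4) (5,5) (6,3) (6,4) (6,5)] -> total=8

Answer: .......
.......
.......
....#..
.......
...###.
#..###.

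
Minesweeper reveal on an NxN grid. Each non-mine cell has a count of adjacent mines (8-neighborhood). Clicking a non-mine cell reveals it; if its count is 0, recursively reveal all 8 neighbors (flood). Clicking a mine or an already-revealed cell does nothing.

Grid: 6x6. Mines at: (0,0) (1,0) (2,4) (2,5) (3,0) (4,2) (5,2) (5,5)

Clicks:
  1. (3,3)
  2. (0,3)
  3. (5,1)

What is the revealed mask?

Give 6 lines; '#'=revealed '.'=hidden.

Click 1 (3,3) count=2: revealed 1 new [(3,3)] -> total=1
Click 2 (0,3) count=0: revealed 15 new [(0,1) (0,2) (0,3) (0,4) (0,5) (1,1) (1,2) (1,3) (1,4) (1,5) (2,1) (2,2) (2,3) (3,1) (3,2)] -> total=16
Click 3 (5,1) count=2: revealed 1 new [(5,1)] -> total=17

Answer: .#####
.#####
.###..
.###..
......
.#....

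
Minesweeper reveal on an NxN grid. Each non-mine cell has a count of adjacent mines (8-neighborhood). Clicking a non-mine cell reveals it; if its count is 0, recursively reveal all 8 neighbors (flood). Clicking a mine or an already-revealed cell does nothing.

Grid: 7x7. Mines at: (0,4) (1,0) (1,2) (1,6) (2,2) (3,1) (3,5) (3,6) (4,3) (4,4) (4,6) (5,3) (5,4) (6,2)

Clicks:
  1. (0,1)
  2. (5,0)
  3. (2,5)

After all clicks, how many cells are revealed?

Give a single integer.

Answer: 8

Derivation:
Click 1 (0,1) count=2: revealed 1 new [(0,1)] -> total=1
Click 2 (5,0) count=0: revealed 6 new [(4,0) (4,1) (5,0) (5,1) (6,0) (6,1)] -> total=7
Click 3 (2,5) count=3: revealed 1 new [(2,5)] -> total=8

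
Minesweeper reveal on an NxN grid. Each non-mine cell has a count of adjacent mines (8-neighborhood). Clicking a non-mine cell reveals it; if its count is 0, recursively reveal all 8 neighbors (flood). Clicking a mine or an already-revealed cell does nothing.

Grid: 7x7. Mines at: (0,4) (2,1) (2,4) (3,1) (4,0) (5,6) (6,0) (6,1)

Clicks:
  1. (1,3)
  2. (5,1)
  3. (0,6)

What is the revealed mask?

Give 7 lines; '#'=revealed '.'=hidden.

Click 1 (1,3) count=2: revealed 1 new [(1,3)] -> total=1
Click 2 (5,1) count=3: revealed 1 new [(5,1)] -> total=2
Click 3 (0,6) count=0: revealed 10 new [(0,5) (0,6) (1,5) (1,6) (2,5) (2,6) (3,5) (3,6) (4,5) (4,6)] -> total=12

Answer: .....##
...#.##
.....##
.....##
.....##
.#.....
.......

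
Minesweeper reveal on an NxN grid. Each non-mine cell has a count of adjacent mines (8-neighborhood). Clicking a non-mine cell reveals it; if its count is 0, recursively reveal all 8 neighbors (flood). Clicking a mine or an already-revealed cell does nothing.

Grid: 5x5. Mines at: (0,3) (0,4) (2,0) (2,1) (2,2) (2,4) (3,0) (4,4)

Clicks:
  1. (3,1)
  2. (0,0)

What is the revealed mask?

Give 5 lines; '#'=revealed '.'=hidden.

Answer: ###..
###..
.....
.#...
.....

Derivation:
Click 1 (3,1) count=4: revealed 1 new [(3,1)] -> total=1
Click 2 (0,0) count=0: revealed 6 new [(0,0) (0,1) (0,2) (1,0) (1,1) (1,2)] -> total=7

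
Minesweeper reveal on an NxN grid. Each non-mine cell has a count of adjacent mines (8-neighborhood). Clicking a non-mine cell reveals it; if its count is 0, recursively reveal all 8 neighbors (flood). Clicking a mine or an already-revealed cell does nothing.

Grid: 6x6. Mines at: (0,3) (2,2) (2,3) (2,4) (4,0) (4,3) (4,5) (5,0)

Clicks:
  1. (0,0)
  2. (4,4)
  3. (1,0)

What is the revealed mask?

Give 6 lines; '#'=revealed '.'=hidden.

Answer: ###...
###...
##....
##....
....#.
......

Derivation:
Click 1 (0,0) count=0: revealed 10 new [(0,0) (0,1) (0,2) (1,0) (1,1) (1,2) (2,0) (2,1) (3,0) (3,1)] -> total=10
Click 2 (4,4) count=2: revealed 1 new [(4,4)] -> total=11
Click 3 (1,0) count=0: revealed 0 new [(none)] -> total=11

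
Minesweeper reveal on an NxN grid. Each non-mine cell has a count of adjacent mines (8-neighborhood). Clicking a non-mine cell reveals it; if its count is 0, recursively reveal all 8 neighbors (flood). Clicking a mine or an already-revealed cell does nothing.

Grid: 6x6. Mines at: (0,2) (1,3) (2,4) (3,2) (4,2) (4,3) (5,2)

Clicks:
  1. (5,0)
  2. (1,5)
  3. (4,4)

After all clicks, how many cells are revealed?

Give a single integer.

Answer: 14

Derivation:
Click 1 (5,0) count=0: revealed 12 new [(0,0) (0,1) (1,0) (1,1) (2,0) (2,1) (3,0) (3,1) (4,0) (4,1) (5,0) (5,1)] -> total=12
Click 2 (1,5) count=1: revealed 1 new [(1,5)] -> total=13
Click 3 (4,4) count=1: revealed 1 new [(4,4)] -> total=14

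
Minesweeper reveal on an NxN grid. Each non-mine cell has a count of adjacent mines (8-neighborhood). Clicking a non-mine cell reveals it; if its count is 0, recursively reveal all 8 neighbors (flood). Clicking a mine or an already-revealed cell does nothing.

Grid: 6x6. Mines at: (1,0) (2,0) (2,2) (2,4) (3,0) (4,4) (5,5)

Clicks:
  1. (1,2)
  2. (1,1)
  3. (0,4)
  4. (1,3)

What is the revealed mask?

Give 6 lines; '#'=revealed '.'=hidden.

Answer: .#####
.#####
......
......
......
......

Derivation:
Click 1 (1,2) count=1: revealed 1 new [(1,2)] -> total=1
Click 2 (1,1) count=3: revealed 1 new [(1,1)] -> total=2
Click 3 (0,4) count=0: revealed 8 new [(0,1) (0,2) (0,3) (0,4) (0,5) (1,3) (1,4) (1,5)] -> total=10
Click 4 (1,3) count=2: revealed 0 new [(none)] -> total=10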